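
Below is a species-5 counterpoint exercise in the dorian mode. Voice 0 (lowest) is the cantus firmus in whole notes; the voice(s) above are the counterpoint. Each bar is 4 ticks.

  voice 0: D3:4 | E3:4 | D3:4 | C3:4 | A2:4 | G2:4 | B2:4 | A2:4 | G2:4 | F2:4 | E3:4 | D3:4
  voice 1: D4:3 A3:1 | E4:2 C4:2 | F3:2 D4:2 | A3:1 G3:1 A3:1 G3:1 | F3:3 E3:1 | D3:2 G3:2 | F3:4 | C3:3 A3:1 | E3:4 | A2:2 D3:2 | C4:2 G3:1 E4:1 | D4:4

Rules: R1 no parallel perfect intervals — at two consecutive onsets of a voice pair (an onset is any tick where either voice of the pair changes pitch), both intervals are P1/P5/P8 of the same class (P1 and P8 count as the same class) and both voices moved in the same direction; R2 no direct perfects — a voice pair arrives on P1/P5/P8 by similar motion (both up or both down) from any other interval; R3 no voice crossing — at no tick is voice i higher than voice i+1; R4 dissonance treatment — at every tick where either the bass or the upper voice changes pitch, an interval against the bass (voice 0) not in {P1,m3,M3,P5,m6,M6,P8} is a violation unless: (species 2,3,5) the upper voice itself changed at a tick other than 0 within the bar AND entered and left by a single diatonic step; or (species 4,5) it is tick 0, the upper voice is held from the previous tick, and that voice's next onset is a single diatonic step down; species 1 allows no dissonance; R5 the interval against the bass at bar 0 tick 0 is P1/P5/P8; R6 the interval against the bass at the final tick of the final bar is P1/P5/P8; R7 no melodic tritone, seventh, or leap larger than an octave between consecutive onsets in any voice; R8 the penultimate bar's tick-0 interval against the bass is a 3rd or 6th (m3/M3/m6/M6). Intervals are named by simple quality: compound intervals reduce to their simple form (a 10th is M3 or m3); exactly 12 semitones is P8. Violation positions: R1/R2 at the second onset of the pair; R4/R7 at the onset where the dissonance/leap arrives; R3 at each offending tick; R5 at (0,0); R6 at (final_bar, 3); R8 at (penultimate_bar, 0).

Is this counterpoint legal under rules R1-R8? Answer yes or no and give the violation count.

No (6 violations)

bar 0: v0=D3 v1=D4 (P8)
bar 1: v0=E3 v1=E4 (P8)
bar 2: v0=D3 v1=F3 (m3)
bar 3: v0=C3 v1=A3 (M6)
bar 4: v0=A2 v1=F3 (m6)
bar 5: v0=G2 v1=D3 (P5)
bar 6: v0=B2 v1=F3 (TT)
bar 7: v0=A2 v1=C3 (m3)
bar 8: v0=G2 v1=E3 (M6)
bar 9: v0=F2 v1=A2 (M3)
bar 10: v0=E3 v1=C4 (m6)
bar 11: v0=D3 v1=D4 (P8)
  R2 @ bar1.0: D3/A3 P5 -> E3/E4 P8 similar
  R1 @ bar5.0: A2/E3 P5 -> G2/D3 P5 similar
  R4 @ bar6.0: B2/F3 TT untreated
  R7 @ bar10.0: F2->E3 leap 11st
  R7 @ bar10.0: D3->C4 leap 10st
  R1 @ bar11.0: E3/E4 P8 -> D3/D4 P8 similar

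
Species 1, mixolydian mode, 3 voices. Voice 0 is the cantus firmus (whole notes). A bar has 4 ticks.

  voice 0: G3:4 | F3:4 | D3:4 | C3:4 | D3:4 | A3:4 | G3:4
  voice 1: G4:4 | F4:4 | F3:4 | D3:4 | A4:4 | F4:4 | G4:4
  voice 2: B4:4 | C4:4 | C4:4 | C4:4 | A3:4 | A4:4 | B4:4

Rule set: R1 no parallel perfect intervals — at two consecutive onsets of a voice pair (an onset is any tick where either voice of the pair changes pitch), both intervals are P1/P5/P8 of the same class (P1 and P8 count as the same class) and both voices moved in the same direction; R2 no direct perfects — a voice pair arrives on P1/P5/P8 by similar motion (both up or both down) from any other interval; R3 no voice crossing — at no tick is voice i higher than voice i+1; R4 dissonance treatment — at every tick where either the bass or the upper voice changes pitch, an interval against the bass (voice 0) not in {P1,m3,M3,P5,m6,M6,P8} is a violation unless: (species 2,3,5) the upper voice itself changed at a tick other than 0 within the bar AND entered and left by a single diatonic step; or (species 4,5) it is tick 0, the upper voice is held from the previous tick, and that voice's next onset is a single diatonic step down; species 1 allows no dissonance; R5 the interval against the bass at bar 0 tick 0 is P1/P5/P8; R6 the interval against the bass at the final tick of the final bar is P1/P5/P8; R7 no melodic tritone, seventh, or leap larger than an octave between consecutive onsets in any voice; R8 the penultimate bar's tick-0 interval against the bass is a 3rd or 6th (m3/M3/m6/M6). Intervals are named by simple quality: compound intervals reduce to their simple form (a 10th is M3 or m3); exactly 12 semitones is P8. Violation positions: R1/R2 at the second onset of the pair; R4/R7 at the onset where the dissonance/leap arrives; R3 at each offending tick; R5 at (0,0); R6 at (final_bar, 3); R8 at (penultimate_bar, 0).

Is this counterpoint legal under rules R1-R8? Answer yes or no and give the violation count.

No (19 violations)

bar 0: v0=G3 v1=G4 v2=B4 (M3)
bar 1: v0=F3 v1=F4 v2=C4 (P5)
bar 2: v0=D3 v1=F3 v2=C4 (m7)
bar 3: v0=C3 v1=D3 v2=C4 (P8)
bar 4: v0=D3 v1=A4 v2=A3 (P5)
bar 5: v0=A3 v1=F4 v2=A4 (P8)
bar 6: v0=G3 v1=G4 v2=B4 (M3)
  R5 @ bar0.0: opens on M3
  R1 @ bar1.0: G3/G4 P8 -> F3/F4 P8 similar
  R2 @ bar1.0: G3/B4 M3 -> F3/C4 P5 similar
  R3 @ bar1.0: F4 above C4
  R7 @ bar1.0: B4->C4 leap 11st
  R3 @ bar1.1: F4 above C4
  R3 @ bar1.2: F4 above C4
  R3 @ bar1.3: F4 above C4
  R4 @ bar2.0: D3/C4 m7 untreated
  R4 @ bar3.0: C3/D3 M2 untreated
  R2 @ bar4.0: C3/D3 M2 -> D3/A4 P5 similar
  R3 @ bar4.0: A4 above A3
  R7 @ bar4.0: D3->A4 leap 19st
  R3 @ bar4.1: A4 above A3
  R3 @ bar4.2: A4 above A3
  R3 @ bar4.3: A4 above A3
  R2 @ bar5.0: D3/A3 P5 -> A3/A4 P8 similar
  R8 @ bar5.0: penult P8 not 3rd/6th
  R6 @ bar6.3: closes on M3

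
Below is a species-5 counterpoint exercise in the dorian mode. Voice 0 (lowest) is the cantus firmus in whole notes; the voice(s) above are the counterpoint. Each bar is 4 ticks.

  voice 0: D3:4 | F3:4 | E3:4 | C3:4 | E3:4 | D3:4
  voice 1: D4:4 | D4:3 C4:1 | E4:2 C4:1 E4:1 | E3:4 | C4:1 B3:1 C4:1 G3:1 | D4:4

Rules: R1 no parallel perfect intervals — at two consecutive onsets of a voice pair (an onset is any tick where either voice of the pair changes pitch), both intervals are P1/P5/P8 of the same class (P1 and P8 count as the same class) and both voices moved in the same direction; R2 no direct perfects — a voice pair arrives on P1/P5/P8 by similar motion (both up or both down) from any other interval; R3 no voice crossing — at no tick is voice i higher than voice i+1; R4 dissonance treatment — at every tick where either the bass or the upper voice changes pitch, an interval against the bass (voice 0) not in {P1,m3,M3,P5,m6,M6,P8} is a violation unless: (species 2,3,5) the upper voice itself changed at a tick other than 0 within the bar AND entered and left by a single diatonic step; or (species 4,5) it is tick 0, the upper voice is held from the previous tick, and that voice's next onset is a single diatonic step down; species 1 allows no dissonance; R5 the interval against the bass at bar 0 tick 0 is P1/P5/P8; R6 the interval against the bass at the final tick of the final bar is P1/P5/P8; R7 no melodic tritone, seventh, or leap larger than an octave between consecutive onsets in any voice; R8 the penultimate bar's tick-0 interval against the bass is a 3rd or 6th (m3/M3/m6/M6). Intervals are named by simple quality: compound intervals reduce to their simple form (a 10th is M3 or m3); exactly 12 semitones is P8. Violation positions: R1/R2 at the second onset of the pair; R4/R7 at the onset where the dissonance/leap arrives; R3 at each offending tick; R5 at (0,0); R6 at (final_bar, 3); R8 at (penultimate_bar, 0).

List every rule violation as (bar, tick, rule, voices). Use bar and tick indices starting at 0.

bar 0: v0=D3 v1=D4 downbeat P8
bar 1: v0=F3 v1=D4 downbeat M6
bar 2: v0=E3 v1=E4 downbeat P8
bar 3: v0=C3 v1=E3 downbeat M3
bar 4: v0=E3 v1=C4 downbeat m6
bar 5: v0=D3 v1=D4 downbeat P8

No violations across 6 bars (D3..D3 vs D4..D4).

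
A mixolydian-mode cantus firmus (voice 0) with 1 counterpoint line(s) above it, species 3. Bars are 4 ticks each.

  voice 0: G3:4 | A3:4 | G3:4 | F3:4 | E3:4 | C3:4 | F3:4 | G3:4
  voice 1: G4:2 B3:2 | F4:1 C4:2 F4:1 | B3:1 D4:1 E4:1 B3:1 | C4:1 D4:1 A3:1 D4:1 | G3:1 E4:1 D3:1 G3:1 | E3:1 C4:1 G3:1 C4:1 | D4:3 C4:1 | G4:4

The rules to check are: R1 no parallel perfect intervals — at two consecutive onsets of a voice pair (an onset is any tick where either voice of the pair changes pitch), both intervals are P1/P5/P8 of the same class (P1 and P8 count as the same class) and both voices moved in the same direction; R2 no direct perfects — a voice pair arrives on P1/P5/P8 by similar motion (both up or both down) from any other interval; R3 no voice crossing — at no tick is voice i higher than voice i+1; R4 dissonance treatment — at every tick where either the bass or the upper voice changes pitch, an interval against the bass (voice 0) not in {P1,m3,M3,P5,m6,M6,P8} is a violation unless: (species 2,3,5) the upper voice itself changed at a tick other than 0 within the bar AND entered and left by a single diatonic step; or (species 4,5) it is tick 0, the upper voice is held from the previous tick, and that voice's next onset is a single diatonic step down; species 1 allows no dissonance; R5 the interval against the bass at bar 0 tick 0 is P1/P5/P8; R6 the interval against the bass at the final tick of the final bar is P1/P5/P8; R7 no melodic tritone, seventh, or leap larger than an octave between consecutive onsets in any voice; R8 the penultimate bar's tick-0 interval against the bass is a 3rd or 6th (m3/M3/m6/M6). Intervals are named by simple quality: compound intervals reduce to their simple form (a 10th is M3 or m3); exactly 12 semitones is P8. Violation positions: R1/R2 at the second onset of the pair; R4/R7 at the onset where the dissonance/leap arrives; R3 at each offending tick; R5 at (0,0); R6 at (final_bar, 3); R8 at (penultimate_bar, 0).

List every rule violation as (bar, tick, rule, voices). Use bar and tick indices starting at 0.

(1, 0, R7, (1,))
(2, 0, R7, (1,))
(4, 2, R3, (0, 1))
(4, 2, R4, (0, 1))
(4, 2, R7, (1,))
(7, 0, R2, (0, 1))

bar 0: v0=G3 v1=G4 downbeat P8
bar 1: v0=A3 v1=F4 downbeat m6
bar 2: v0=G3 v1=B3 downbeat M3
bar 3: v0=F3 v1=C4 downbeat P5
bar 4: v0=E3 v1=G3 downbeat m3
bar 5: v0=C3 v1=E3 downbeat M3
bar 6: v0=F3 v1=D4 downbeat M6
bar 7: v0=G3 v1=G4 downbeat P8
  -> R7 @ bar 1 tick 0 v(1,): B3->F4 leap 6st
  -> R7 @ bar 2 tick 0 v(1,): F4->B3 leap 6st
  -> R3 @ bar 4 tick 2 v(0, 1): E3 above D3
  -> R4 @ bar 4 tick 2 v(0, 1): E3/D3 M2 untreated
  -> R7 @ bar 4 tick 2 v(1,): E4->D3 leap 14st
  -> R2 @ bar 7 tick 0 v(0, 1): F3/C4 P5 -> G3/G4 P8 similar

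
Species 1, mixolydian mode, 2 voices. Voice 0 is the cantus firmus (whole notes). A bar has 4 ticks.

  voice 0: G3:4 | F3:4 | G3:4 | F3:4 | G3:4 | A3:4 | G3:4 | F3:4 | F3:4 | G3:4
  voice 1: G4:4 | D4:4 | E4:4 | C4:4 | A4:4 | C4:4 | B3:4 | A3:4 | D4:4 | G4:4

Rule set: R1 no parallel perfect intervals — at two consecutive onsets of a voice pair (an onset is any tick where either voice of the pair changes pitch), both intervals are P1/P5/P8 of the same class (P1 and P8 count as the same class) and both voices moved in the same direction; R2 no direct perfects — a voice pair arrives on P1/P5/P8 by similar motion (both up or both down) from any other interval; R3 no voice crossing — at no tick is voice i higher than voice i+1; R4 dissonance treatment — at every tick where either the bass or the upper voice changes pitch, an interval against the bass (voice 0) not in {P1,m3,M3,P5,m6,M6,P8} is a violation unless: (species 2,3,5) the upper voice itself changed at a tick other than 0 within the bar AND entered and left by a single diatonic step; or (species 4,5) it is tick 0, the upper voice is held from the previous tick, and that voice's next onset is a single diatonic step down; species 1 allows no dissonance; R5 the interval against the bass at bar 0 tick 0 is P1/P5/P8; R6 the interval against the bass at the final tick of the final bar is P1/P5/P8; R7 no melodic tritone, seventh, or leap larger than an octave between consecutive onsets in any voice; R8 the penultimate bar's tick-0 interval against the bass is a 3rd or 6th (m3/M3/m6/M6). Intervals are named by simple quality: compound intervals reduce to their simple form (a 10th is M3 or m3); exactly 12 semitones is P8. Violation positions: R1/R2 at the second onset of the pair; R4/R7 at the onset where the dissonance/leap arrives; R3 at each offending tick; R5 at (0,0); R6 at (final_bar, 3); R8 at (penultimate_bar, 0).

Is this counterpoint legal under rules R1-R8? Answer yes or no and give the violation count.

bar 0: v0=G3 v1=G4 (P8)
bar 1: v0=F3 v1=D4 (M6)
bar 2: v0=G3 v1=E4 (M6)
bar 3: v0=F3 v1=C4 (P5)
bar 4: v0=G3 v1=A4 (M2)
bar 5: v0=A3 v1=C4 (m3)
bar 6: v0=G3 v1=B3 (M3)
bar 7: v0=F3 v1=A3 (M3)
bar 8: v0=F3 v1=D4 (M6)
bar 9: v0=G3 v1=G4 (P8)
  R2 @ bar3.0: G3/E4 M6 -> F3/C4 P5 similar
  R4 @ bar4.0: G3/A4 M2 untreated
  R2 @ bar9.0: F3/D4 M6 -> G3/G4 P8 similar

No (3 violations)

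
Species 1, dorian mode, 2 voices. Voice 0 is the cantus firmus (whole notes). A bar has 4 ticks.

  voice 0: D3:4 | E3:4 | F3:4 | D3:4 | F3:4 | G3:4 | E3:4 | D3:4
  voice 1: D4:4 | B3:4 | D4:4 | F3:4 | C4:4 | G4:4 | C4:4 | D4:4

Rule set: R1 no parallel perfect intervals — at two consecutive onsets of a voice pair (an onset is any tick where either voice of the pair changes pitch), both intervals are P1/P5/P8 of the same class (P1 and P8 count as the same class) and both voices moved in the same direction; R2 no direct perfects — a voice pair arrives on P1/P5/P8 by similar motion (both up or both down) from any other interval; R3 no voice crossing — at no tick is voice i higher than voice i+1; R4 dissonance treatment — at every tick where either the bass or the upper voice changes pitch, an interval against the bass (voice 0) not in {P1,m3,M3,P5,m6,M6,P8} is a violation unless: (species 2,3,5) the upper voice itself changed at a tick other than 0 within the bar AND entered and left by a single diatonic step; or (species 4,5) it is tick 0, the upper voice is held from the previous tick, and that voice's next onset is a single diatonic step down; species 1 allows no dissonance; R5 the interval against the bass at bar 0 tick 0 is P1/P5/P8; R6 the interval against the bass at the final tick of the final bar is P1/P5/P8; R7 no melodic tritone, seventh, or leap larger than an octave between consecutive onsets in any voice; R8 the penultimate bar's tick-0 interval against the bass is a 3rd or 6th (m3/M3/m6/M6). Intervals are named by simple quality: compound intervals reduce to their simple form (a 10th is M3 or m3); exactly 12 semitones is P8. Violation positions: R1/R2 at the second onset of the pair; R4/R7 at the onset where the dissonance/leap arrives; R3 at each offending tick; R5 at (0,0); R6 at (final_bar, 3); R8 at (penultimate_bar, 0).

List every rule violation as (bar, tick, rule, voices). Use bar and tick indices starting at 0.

bar 0: v0=D3 v1=D4 downbeat P8
bar 1: v0=E3 v1=B3 downbeat P5
bar 2: v0=F3 v1=D4 downbeat M6
bar 3: v0=D3 v1=F3 downbeat m3
bar 4: v0=F3 v1=C4 downbeat P5
bar 5: v0=G3 v1=G4 downbeat P8
bar 6: v0=E3 v1=C4 downbeat m6
bar 7: v0=D3 v1=D4 downbeat P8
  -> R2 @ bar 4 tick 0 v(0, 1): D3/F3 m3 -> F3/C4 P5 similar
  -> R2 @ bar 5 tick 0 v(0, 1): F3/C4 P5 -> G3/G4 P8 similar

(4, 0, R2, (0, 1))
(5, 0, R2, (0, 1))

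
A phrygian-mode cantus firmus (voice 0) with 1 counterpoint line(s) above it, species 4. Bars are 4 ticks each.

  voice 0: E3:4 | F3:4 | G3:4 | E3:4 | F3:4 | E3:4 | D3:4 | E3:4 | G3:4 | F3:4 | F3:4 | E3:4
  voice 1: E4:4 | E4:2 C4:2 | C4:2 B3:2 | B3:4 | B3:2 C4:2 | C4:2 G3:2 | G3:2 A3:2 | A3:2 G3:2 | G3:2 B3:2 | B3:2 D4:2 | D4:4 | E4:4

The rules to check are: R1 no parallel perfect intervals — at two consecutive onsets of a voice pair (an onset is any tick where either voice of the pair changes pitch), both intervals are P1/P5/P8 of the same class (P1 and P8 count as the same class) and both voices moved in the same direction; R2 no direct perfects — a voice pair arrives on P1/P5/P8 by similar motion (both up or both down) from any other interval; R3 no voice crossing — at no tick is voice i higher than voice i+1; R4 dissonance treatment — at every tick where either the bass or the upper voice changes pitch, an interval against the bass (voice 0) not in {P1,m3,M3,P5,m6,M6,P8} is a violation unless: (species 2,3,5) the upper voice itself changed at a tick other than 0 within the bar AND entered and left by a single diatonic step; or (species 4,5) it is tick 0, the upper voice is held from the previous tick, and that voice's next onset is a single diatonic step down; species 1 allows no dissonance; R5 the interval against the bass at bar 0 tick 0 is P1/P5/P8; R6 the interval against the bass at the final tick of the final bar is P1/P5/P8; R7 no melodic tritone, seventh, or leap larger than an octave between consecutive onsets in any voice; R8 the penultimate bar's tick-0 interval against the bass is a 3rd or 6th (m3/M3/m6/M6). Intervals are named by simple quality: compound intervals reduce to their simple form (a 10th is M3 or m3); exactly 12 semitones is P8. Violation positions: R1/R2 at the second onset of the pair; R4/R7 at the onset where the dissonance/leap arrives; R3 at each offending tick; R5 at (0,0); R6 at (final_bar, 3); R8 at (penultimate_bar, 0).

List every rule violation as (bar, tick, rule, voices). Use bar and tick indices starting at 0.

(1, 0, R4, (0, 1))
(4, 0, R4, (0, 1))
(6, 0, R4, (0, 1))
(9, 0, R4, (0, 1))

bar 0: v0=E3 v1=E4 downbeat P8
bar 1: v0=F3 v1=E4 downbeat M7
bar 2: v0=G3 v1=C4 downbeat P4
bar 3: v0=E3 v1=B3 downbeat P5
bar 4: v0=F3 v1=B3 downbeat TT
bar 5: v0=E3 v1=C4 downbeat m6
bar 6: v0=D3 v1=G3 downbeat P4
bar 7: v0=E3 v1=A3 downbeat P4
bar 8: v0=G3 v1=G3 downbeat P1
bar 9: v0=F3 v1=B3 downbeat TT
bar 10: v0=F3 v1=D4 downbeat M6
bar 11: v0=E3 v1=E4 downbeat P8
  -> R4 @ bar 1 tick 0 v(0, 1): F3/E4 M7 untreated
  -> R4 @ bar 4 tick 0 v(0, 1): F3/B3 TT untreated
  -> R4 @ bar 6 tick 0 v(0, 1): D3/G3 P4 untreated
  -> R4 @ bar 9 tick 0 v(0, 1): F3/B3 TT untreated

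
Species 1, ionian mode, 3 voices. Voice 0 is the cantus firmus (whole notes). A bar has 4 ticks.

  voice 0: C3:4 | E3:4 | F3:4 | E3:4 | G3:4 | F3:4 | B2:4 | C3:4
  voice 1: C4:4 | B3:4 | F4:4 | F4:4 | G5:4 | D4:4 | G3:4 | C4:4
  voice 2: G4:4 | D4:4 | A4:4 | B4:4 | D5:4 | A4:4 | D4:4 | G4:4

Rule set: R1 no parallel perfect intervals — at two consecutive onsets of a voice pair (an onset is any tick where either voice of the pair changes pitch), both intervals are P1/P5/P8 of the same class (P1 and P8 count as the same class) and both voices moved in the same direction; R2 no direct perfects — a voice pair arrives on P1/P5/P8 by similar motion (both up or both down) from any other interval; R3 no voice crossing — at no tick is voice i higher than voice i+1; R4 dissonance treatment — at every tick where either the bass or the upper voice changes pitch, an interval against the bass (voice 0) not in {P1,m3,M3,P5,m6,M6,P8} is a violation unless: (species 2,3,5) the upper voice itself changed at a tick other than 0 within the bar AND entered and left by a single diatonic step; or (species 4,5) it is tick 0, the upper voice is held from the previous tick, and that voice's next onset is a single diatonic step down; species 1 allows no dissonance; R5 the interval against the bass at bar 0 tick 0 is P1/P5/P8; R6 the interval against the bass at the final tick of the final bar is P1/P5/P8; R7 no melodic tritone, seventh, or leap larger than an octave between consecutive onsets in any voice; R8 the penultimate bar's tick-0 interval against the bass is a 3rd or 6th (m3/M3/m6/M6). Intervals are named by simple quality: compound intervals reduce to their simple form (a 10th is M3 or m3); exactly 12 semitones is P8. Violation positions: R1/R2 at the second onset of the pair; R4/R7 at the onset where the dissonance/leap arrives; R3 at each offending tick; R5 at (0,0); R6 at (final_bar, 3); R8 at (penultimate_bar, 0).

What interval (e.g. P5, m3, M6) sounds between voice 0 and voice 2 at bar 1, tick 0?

voice 0=E3 voice 2=D4 -> m7

m7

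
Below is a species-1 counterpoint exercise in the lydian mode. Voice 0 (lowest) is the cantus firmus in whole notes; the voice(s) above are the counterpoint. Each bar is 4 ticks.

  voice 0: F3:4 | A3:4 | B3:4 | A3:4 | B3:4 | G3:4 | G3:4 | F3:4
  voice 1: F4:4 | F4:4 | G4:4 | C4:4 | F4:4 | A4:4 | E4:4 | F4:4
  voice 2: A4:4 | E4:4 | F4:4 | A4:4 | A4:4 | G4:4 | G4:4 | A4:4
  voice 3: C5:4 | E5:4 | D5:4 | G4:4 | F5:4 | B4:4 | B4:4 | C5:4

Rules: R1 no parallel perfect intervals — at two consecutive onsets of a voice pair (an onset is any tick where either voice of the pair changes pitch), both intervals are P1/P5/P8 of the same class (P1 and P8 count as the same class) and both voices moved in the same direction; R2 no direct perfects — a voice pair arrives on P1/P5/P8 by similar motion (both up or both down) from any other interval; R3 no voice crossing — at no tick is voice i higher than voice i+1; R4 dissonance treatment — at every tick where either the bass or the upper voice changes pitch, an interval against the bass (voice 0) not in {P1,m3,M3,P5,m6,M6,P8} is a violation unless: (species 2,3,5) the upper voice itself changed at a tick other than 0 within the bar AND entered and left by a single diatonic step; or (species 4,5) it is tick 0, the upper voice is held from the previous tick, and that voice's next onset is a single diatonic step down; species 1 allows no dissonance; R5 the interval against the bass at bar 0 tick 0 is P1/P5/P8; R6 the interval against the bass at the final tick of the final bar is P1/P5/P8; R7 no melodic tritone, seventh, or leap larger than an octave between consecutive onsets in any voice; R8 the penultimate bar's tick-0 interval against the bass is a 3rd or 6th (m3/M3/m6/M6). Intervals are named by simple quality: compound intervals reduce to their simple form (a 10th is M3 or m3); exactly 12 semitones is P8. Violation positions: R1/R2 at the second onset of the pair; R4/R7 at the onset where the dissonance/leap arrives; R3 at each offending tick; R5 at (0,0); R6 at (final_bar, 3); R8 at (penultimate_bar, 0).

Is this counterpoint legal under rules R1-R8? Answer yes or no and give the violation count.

bar 0: v0=F3 v1=F4 v2=A4 v3=C5 (P5)
bar 1: v0=A3 v1=F4 v2=E4 v3=E5 (P5)
bar 2: v0=B3 v1=G4 v2=F4 v3=D5 (m3)
bar 3: v0=A3 v1=C4 v2=A4 v3=G4 (m7)
bar 4: v0=B3 v1=F4 v2=A4 v3=F5 (TT)
bar 5: v0=G3 v1=A4 v2=G4 v3=B4 (M3)
bar 6: v0=G3 v1=E4 v2=G4 v3=B4 (M3)
bar 7: v0=F3 v1=F4 v2=A4 v3=C5 (P5)
  R5 @ bar0.0: opens on M3
  R1 @ bar1.0: F3/C5 P5 -> A3/E5 P5 similar
  R3 @ bar1.0: F4 above E4
  R3 @ bar1.1: F4 above E4
  R3 @ bar1.2: F4 above E4
  R3 @ bar1.3: F4 above E4
  R3 @ bar2.0: G4 above F4
  R4 @ bar2.0: B3/F4 TT untreated
  R3 @ bar2.1: G4 above F4
  R3 @ bar2.2: G4 above F4
  R3 @ bar2.3: G4 above F4
  R1 @ bar3.0: G4/D5 P5 -> C4/G4 P5 similar
  R3 @ bar3.0: A4 above G4
  R4 @ bar3.0: A3/G4 m7 untreated
  R3 @ bar3.1: A4 above G4
  R3 @ bar3.2: A4 above G4
  R3 @ bar3.3: A4 above G4
  R2 @ bar4.0: C4/G4 P5 -> F4/F5 P8 similar
  R4 @ bar4.0: B3/F4 TT untreated
  R4 @ bar4.0: B3/A4 m7 untreated
  R4 @ bar4.0: B3/F5 TT untreated
  R7 @ bar4.0: G4->F5 leap 10st
  R2 @ bar5.0: B3/A4 m7 -> G3/G4 P8 similar
  R3 @ bar5.0: A4 above G4
  R4 @ bar5.0: G3/A4 M2 untreated
  R7 @ bar5.0: F5->B4 leap 6st
  R3 @ bar5.1: A4 above G4
  R3 @ bar5.2: A4 above G4
  R3 @ bar5.3: A4 above G4
  R8 @ bar6.0: penult P8 not 3rd/6th
  R1 @ bar7.0: E4/B4 P5 -> F4/C5 P5 similar
  R6 @ bar7.3: closes on M3

No (32 violations)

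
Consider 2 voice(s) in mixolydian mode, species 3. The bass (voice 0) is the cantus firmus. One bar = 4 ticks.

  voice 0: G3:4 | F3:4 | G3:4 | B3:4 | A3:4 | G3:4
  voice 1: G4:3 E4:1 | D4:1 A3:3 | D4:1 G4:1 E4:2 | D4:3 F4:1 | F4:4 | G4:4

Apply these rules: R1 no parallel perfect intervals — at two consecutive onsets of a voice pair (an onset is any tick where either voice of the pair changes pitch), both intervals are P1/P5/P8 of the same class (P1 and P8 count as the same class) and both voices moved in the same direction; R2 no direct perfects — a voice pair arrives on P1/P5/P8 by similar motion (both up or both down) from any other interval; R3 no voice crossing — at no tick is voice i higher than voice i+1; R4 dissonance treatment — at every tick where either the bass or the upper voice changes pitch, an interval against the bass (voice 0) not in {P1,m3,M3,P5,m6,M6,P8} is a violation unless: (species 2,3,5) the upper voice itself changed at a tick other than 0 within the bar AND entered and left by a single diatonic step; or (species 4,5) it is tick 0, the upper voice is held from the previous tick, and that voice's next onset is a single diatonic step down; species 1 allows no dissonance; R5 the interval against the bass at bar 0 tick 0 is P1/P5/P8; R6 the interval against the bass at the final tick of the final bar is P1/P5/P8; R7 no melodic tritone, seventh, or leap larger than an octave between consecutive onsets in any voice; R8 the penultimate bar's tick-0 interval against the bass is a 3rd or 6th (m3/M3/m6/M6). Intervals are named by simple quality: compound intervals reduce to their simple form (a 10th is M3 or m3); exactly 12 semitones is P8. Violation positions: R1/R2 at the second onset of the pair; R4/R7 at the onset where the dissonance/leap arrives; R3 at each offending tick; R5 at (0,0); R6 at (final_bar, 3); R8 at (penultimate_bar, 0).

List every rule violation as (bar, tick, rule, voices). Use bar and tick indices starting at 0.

(2, 0, R2, (0, 1))
(3, 3, R4, (0, 1))

bar 0: v0=G3 v1=G4 downbeat P8
bar 1: v0=F3 v1=D4 downbeat M6
bar 2: v0=G3 v1=D4 downbeat P5
bar 3: v0=B3 v1=D4 downbeat m3
bar 4: v0=A3 v1=F4 downbeat m6
bar 5: v0=G3 v1=G4 downbeat P8
  -> R2 @ bar 2 tick 0 v(0, 1): F3/A3 M3 -> G3/D4 P5 similar
  -> R4 @ bar 3 tick 3 v(0, 1): B3/F4 TT untreated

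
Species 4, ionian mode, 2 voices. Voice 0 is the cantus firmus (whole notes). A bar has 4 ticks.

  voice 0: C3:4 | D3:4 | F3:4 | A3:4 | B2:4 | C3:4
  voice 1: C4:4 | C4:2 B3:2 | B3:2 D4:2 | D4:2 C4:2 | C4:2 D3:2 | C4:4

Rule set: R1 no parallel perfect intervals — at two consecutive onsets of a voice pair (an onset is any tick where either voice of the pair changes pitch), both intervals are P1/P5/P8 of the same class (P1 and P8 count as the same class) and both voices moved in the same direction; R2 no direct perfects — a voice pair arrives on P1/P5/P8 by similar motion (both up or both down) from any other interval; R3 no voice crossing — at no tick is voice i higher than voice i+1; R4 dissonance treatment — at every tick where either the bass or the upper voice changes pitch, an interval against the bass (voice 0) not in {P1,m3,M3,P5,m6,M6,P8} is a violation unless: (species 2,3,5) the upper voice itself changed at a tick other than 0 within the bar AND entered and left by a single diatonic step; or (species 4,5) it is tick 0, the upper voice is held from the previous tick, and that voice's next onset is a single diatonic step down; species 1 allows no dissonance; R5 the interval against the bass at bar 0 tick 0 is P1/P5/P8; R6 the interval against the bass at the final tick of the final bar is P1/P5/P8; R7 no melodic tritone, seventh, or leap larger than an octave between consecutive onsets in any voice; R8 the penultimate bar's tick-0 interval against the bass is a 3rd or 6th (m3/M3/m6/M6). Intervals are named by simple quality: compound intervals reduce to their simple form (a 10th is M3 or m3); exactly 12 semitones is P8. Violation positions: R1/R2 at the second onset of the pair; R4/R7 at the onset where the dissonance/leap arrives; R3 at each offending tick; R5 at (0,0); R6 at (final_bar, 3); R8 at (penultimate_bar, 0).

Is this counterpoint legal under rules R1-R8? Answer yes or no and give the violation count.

No (7 violations)

bar 0: v0=C3 v1=C4 (P8)
bar 1: v0=D3 v1=C4 (m7)
bar 2: v0=F3 v1=B3 (TT)
bar 3: v0=A3 v1=D4 (P4)
bar 4: v0=B2 v1=C4 (m2)
bar 5: v0=C3 v1=C4 (P8)
  R4 @ bar2.0: F3/B3 TT untreated
  R4 @ bar4.0: B2/C4 m2 untreated
  R7 @ bar4.0: A3->B2 leap 10st
  R8 @ bar4.0: penult m2 not 3rd/6th
  R7 @ bar4.2: C4->D3 leap 10st
  R2 @ bar5.0: B2/D3 m3 -> C3/C4 P8 similar
  R7 @ bar5.0: D3->C4 leap 10st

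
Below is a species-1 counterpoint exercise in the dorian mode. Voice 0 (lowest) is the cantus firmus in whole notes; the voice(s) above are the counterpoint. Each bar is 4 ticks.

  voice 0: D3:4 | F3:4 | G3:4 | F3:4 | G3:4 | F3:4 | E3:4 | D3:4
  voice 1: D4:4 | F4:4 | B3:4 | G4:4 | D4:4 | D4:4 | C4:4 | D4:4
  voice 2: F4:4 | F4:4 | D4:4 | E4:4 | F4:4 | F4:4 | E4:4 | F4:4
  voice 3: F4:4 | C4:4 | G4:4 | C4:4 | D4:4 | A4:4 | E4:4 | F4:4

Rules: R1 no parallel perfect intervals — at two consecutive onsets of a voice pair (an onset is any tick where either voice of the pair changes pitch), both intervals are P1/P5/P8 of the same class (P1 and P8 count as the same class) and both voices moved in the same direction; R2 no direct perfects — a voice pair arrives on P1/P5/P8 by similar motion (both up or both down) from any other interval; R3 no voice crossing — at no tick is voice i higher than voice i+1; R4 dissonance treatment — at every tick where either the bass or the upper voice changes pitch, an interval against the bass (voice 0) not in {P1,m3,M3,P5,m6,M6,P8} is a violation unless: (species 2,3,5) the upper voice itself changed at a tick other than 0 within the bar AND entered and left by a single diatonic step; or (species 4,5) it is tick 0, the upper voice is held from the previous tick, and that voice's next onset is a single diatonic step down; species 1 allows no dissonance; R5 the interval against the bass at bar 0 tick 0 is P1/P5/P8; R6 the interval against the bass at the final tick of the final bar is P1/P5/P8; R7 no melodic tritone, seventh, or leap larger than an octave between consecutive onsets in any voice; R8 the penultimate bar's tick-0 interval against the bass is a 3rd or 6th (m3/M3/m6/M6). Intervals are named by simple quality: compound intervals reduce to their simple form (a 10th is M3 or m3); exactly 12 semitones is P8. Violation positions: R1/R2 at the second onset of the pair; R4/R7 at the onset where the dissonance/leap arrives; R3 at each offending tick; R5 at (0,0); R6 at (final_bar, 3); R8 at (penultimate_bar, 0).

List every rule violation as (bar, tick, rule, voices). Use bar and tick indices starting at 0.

(0, 0, R5, (0, 2))
(0, 0, R5, (0, 3))
(1, 0, R1, (0, 1))
(1, 0, R3, (2, 3))
(1, 1, R3, (2, 3))
(1, 2, R3, (2, 3))
(1, 3, R3, (2, 3))
(2, 0, R2, (0, 3))
(2, 0, R7, (1,))
(3, 0, R2, (0, 3))
(3, 0, R3, (1, 2))
(3, 0, R3, (2, 3))
(3, 0, R4, (0, 1))
(3, 0, R4, (0, 2))
(3, 1, R3, (1, 2))
(3, 1, R3, (2, 3))
(3, 2, R3, (1, 2))
(3, 2, R3, (2, 3))
(3, 3, R3, (1, 2))
(3, 3, R3, (2, 3))
(4, 0, R1, (0, 3))
(4, 0, R3, (2, 3))
(4, 0, R4, (0, 2))
(4, 1, R3, (2, 3))
(4, 2, R3, (2, 3))
(4, 3, R3, (2, 3))
(6, 0, R1, (0, 2))
(6, 0, R2, (0, 3))
(6, 0, R2, (2, 3))
(6, 0, R8, (0, 2))
(6, 0, R8, (0, 3))
(7, 0, R1, (2, 3))
(7, 3, R6, (0, 2))
(7, 3, R6, (0, 3))

bar 0: v0=D3 v1=D4 v2=F4 v3=F4 downbeat m3
bar 1: v0=F3 v1=F4 v2=F4 v3=C4 downbeat P5
bar 2: v0=G3 v1=B3 v2=D4 v3=G4 downbeat P8
bar 3: v0=F3 v1=G4 v2=E4 v3=C4 downbeat P5
bar 4: v0=G3 v1=D4 v2=F4 v3=D4 downbeat P5
bar 5: v0=F3 v1=D4 v2=F4 v3=A4 downbeat M3
bar 6: v0=E3 v1=C4 v2=E4 v3=E4 downbeat P8
bar 7: v0=D3 v1=D4 v2=F4 v3=F4 downbeat m3
  -> R5 @ bar 0 tick 0 v(0, 2): opens on m3
  -> R5 @ bar 0 tick 0 v(0, 3): opens on m3
  -> R1 @ bar 1 tick 0 v(0, 1): D3/D4 P8 -> F3/F4 P8 similar
  -> R3 @ bar 1 tick 0 v(2, 3): F4 above C4
  -> R3 @ bar 1 tick 1 v(2, 3): F4 above C4
  -> R3 @ bar 1 tick 2 v(2, 3): F4 above C4
  -> R3 @ bar 1 tick 3 v(2, 3): F4 above C4
  -> R2 @ bar 2 tick 0 v(0, 3): F3/C4 P5 -> G3/G4 P8 similar
  -> R7 @ bar 2 tick 0 v(1,): F4->B3 leap 6st
  -> R2 @ bar 3 tick 0 v(0, 3): G3/G4 P8 -> F3/C4 P5 similar
  -> R3 @ bar 3 tick 0 v(1, 2): G4 above E4
  -> R3 @ bar 3 tick 0 v(2, 3): E4 above C4
  -> R4 @ bar 3 tick 0 v(0, 1): F3/G4 M2 untreated
  -> R4 @ bar 3 tick 0 v(0, 2): F3/E4 M7 untreated
  -> R3 @ bar 3 tick 1 v(1, 2): G4 above E4
  -> R3 @ bar 3 tick 1 v(2, 3): E4 above C4
  -> R3 @ bar 3 tick 2 v(1, 2): G4 above E4
  -> R3 @ bar 3 tick 2 v(2, 3): E4 above C4
  -> R3 @ bar 3 tick 3 v(1, 2): G4 above E4
  -> R3 @ bar 3 tick 3 v(2, 3): E4 above C4
  -> R1 @ bar 4 tick 0 v(0, 3): F3/C4 P5 -> G3/D4 P5 similar
  -> R3 @ bar 4 tick 0 v(2, 3): F4 above D4
  -> R4 @ bar 4 tick 0 v(0, 2): G3/F4 m7 untreated
  -> R3 @ bar 4 tick 1 v(2, 3): F4 above D4
  -> R3 @ bar 4 tick 2 v(2, 3): F4 above D4
  -> R3 @ bar 4 tick 3 v(2, 3): F4 above D4
  -> R1 @ bar 6 tick 0 v(0, 2): F3/F4 P8 -> E3/E4 P8 similar
  -> R2 @ bar 6 tick 0 v(0, 3): F3/A4 M3 -> E3/E4 P8 similar
  -> R2 @ bar 6 tick 0 v(2, 3): F4/A4 M3 -> E4/E4 P1 similar
  -> R8 @ bar 6 tick 0 v(0, 2): penult P8 not 3rd/6th
  -> R8 @ bar 6 tick 0 v(0, 3): penult P8 not 3rd/6th
  -> R1 @ bar 7 tick 0 v(2, 3): E4/E4 P1 -> F4/F4 P1 similar
  -> R6 @ bar 7 tick 3 v(0, 2): closes on m3
  -> R6 @ bar 7 tick 3 v(0, 3): closes on m3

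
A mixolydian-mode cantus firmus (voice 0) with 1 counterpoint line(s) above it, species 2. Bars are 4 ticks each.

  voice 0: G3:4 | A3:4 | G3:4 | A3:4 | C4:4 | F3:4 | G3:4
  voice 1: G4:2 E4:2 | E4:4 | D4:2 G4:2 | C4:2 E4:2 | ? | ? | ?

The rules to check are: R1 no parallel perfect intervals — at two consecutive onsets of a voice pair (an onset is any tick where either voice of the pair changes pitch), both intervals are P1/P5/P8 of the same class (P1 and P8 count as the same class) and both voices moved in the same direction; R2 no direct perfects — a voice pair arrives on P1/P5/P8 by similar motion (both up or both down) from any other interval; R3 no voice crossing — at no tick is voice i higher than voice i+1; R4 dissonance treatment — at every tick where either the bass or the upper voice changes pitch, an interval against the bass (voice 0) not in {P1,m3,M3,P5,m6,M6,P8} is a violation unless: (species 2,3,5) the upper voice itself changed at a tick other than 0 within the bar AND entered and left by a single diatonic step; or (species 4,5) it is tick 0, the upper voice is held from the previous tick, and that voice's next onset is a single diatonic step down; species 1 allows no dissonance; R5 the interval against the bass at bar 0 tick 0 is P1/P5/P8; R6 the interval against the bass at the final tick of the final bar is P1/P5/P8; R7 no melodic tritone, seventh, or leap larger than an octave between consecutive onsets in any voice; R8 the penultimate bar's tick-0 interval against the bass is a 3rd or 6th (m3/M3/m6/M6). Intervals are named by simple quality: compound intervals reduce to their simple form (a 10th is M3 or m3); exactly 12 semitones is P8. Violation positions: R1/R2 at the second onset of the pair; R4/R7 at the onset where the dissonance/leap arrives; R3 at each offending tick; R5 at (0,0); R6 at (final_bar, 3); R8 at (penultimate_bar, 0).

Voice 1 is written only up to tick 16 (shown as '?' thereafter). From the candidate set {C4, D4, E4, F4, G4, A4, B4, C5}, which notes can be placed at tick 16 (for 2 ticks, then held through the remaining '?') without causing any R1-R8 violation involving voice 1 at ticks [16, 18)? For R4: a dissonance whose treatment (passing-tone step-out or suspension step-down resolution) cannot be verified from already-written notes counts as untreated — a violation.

C4: legal
D4: violates R4
E4: legal
F4: violates R4
G4: violates R1
A4: legal
B4: violates R4
C5: violates R2

{A4, C4, E4}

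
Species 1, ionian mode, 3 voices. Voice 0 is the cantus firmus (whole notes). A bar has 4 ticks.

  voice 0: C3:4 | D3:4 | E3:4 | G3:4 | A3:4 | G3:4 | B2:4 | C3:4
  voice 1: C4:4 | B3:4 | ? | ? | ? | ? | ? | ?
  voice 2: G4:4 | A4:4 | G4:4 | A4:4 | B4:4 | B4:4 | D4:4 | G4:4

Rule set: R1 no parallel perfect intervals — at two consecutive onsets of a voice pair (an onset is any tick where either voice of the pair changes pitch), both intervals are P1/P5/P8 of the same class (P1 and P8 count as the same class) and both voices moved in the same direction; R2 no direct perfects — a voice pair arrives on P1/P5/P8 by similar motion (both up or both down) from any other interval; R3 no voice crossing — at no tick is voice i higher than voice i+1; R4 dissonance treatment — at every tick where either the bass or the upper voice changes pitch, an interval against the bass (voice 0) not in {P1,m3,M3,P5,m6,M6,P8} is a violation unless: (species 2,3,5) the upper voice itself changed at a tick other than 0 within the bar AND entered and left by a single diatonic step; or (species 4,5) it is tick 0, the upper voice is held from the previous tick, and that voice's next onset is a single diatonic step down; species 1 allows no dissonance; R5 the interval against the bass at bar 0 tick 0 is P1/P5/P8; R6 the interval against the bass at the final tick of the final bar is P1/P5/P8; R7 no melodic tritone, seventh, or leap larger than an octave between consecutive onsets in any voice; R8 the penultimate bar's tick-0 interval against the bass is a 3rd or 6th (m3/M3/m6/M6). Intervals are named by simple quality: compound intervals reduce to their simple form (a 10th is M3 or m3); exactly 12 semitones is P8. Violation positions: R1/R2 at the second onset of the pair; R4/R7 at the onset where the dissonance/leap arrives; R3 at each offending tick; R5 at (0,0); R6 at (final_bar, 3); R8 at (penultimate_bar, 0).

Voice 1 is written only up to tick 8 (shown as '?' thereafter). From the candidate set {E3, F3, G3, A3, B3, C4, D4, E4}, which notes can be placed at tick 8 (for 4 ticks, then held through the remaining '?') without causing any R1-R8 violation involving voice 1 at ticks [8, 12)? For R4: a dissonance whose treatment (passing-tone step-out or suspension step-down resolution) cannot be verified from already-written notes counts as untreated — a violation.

E3: legal
F3: violates R4,R7
G3: violates R2
A3: violates R4
B3: legal
C4: legal
D4: violates R4
E4: violates R2

{B3, C4, E3}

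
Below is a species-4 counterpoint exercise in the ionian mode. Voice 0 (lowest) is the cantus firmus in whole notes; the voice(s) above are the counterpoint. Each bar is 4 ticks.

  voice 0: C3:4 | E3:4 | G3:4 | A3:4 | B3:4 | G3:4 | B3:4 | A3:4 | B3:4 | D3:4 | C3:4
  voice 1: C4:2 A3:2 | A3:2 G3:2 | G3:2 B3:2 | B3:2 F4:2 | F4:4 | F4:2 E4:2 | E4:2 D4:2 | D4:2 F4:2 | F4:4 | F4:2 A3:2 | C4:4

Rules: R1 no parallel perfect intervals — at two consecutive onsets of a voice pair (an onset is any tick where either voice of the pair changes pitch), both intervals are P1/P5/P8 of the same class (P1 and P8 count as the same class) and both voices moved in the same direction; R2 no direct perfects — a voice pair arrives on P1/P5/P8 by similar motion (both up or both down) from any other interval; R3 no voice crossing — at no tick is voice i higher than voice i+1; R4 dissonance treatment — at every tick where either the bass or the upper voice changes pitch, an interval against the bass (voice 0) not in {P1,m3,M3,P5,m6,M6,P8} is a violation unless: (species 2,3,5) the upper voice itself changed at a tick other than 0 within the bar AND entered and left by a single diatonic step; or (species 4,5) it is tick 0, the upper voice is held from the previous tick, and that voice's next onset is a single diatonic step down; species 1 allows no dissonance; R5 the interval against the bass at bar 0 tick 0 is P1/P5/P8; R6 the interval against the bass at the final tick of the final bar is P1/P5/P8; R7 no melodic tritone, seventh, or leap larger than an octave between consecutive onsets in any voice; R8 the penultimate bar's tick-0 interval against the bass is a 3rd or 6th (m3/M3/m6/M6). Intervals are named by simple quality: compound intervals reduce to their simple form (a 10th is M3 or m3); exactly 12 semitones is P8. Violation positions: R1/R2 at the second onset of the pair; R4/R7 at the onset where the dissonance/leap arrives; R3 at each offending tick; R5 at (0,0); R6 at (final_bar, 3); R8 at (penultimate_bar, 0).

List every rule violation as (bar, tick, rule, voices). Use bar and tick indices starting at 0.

bar 0: v0=C3 v1=C4 downbeat P8
bar 1: v0=E3 v1=A3 downbeat P4
bar 2: v0=G3 v1=G3 downbeat P1
bar 3: v0=A3 v1=B3 downbeat M2
bar 4: v0=B3 v1=F4 downbeat TT
bar 5: v0=G3 v1=F4 downbeat m7
bar 6: v0=B3 v1=E4 downbeat P4
bar 7: v0=A3 v1=D4 downbeat P4
bar 8: v0=B3 v1=F4 downbeat TT
bar 9: v0=D3 v1=F4 downbeat m3
bar 10: v0=C3 v1=C4 downbeat P8
  -> R4 @ bar 3 tick 0 v(0, 1): A3/B3 M2 untreated
  -> R7 @ bar 3 tick 2 v(1,): B3->F4 leap 6st
  -> R4 @ bar 7 tick 0 v(0, 1): A3/D4 P4 untreated
  -> R4 @ bar 8 tick 0 v(0, 1): B3/F4 TT untreated

(3, 0, R4, (0, 1))
(3, 2, R7, (1,))
(7, 0, R4, (0, 1))
(8, 0, R4, (0, 1))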